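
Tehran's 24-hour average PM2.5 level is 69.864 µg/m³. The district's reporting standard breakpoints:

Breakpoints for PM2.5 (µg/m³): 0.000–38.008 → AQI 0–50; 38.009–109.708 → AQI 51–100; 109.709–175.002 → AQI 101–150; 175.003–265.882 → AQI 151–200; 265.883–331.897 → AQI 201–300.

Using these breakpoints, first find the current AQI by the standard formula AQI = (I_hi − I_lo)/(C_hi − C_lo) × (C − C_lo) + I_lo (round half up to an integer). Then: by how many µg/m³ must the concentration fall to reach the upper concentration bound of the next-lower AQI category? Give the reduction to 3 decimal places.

31.856

PM2.5: row 38.009–109.708 (AQI 51–100). (100−51)·(69.864−38.009)/(109.708−38.009) + 51 = 49·31.855/71.699 + 51 ≈ 72.77 → 73.
Current AQI 73 is in the Moderate range (51–100). The next-lower category tops out at AQI 50, whose upper concentration bound is 38.008 µg/m³.
Reduction needed = 69.864 − 38.008 = 31.856 µg/m³.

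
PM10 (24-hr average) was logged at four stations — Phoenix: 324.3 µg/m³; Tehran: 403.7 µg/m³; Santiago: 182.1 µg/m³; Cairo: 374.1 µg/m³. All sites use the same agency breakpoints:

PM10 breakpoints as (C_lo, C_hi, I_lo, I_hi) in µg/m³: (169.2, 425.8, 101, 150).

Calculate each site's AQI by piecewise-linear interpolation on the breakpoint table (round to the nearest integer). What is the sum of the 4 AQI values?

520

Phoenix 324.3: bracket 169.2–425.8 → index 101–150; slope 49/256.6, offset 155.1.
AQI = 101 + 49/256.6·155.1 ≈ 130.62 ⇒ 131.
Tehran: 403.7 lies in 169.2–425.8, so I_lo=101, I_hi=150, C_lo=169.2, C_hi=425.8.
(150−101)/(425.8−169.2) × (403.7−169.2) + 101 = 49/256.6 × 234.5 + 101 ≈ 145.78 → 146.
Santiago: 182.1 ∈ [169.2, 425.8] ↔ index [101, 150].
101 + (182.1−169.2)·(150−101)/(425.8−169.2) = 101 + 12.9·49/256.6 ≈ 103.46, so AQI = 103.
Cairo 374.1: bracket 169.2–425.8 → index 101–150; slope 49/256.6, offset 204.9.
AQI = 101 + 49/256.6·204.9 ≈ 140.13 ⇒ 140.
AQIs: Phoenix=131, Tehran=146, Santiago=103, Cairo=140. Sum = 131 + 146 + 103 + 140 = 520.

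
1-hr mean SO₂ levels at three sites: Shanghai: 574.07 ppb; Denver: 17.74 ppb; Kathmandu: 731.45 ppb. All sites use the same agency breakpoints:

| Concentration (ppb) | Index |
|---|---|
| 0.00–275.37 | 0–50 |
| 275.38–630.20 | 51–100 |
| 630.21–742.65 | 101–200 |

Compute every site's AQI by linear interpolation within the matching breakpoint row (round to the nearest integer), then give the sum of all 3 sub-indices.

Shanghai: 574.07 lies in 275.38–630.20, so I_lo=51, I_hi=100, C_lo=275.38, C_hi=630.20.
(100−51)/(630.20−275.38) × (574.07−275.38) + 51 = 49/354.82 × 298.69 + 51 ≈ 92.25 → 92.
Denver: row 0.00–275.37 (AQI 0–50). (50−0)·(17.74−0.00)/(275.37−0.00) + 0 = 50·17.74/275.37 + 0 ≈ 3.22 → 3.
Kathmandu 731.45: bracket 630.21–742.65 → index 101–200; slope 99/112.44, offset 101.24.
AQI = 101 + 99/112.44·101.24 ≈ 190.14 ⇒ 190.
AQIs: Shanghai=92, Denver=3, Kathmandu=190. Sum = 92 + 3 + 190 = 285.

285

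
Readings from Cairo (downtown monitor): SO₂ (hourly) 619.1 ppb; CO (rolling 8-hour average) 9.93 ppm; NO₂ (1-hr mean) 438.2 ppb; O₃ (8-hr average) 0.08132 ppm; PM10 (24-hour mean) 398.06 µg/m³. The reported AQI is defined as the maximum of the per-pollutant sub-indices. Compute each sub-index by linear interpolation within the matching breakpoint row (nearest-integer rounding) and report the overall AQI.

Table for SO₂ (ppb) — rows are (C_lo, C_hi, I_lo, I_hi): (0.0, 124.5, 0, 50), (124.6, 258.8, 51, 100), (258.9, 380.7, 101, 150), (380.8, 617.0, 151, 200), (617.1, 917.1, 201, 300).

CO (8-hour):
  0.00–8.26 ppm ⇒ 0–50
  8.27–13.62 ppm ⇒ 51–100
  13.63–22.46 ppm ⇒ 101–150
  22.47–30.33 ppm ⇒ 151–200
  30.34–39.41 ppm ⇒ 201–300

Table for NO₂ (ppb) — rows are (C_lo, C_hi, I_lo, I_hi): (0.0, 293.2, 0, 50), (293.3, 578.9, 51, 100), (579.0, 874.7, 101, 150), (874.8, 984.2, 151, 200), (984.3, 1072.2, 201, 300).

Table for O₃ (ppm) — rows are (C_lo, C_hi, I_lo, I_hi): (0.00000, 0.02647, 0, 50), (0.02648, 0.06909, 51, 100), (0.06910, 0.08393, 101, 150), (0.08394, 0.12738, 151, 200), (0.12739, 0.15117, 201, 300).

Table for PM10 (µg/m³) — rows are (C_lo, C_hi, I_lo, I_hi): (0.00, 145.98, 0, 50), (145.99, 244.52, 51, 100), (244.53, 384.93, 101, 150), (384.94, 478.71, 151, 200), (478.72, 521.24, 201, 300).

202

SO₂: 619.1 lies in 617.1–917.1, so I_lo=201, I_hi=300, C_lo=617.1, C_hi=917.1.
(300−201)/(917.1−617.1) × (619.1−617.1) + 201 = 99/300.0 × 2.0 + 201 ≈ 201.66 → 202.
CO: 9.93 ∈ [8.27, 13.62] ↔ index [51, 100].
51 + (9.93−8.27)·(100−51)/(13.62−8.27) = 51 + 1.66·49/5.35 ≈ 66.20, so AQI = 66.
NO₂: 438.2 lies in 293.3–578.9, so I_lo=51, I_hi=100, C_lo=293.3, C_hi=578.9.
(100−51)/(578.9−293.3) × (438.2−293.3) + 51 = 49/285.6 × 144.9 + 51 ≈ 75.86 → 76.
O₃ 0.08132: bracket 0.06910–0.08393 → index 101–150; slope 49/0.01483, offset 0.01222.
AQI = 101 + 49/0.01483·0.01222 ≈ 141.38 ⇒ 141.
PM10: 398.06 lies in 384.94–478.71, so I_lo=151, I_hi=200, C_lo=384.94, C_hi=478.71.
(200−151)/(478.71−384.94) × (398.06−384.94) + 151 = 49/93.77 × 13.12 + 151 ≈ 157.86 → 158.
Sub-indices: SO₂→202, CO→66, NO₂→76, O₃→141, PM10→158. Overall AQI = max = 202; dominant pollutant is SO₂.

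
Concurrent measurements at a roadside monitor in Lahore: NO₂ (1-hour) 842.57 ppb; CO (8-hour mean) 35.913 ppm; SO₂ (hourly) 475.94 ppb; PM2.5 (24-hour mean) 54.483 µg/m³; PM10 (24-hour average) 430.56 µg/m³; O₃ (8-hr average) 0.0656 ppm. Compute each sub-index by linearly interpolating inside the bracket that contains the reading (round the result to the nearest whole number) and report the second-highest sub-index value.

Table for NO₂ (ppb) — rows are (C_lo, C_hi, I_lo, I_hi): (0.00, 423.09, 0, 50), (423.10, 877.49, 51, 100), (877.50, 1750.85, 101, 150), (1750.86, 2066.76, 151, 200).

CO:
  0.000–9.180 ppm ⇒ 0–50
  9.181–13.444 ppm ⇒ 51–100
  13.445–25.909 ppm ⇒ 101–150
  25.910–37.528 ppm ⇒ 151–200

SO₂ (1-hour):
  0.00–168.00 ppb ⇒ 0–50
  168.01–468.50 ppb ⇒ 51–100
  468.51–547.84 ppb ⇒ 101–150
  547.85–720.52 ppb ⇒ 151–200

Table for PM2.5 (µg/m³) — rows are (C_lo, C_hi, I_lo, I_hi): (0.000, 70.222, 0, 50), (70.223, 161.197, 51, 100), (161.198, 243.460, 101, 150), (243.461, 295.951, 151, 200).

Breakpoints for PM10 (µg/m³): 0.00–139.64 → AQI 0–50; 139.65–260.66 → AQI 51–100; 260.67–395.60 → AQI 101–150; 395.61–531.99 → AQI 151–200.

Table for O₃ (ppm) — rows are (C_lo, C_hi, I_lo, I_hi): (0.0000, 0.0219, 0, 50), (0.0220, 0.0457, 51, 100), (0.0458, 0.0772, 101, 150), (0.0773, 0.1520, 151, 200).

164

NO₂ 842.57: bracket 423.10–877.49 → index 51–100; slope 49/454.39, offset 419.47.
AQI = 51 + 49/454.39·419.47 ≈ 96.23 ⇒ 96.
CO: 35.913 ∈ [25.910, 37.528] ↔ index [151, 200].
151 + (35.913−25.910)·(200−151)/(37.528−25.910) = 151 + 10.003·49/11.618 ≈ 193.19, so AQI = 193.
SO₂: row 468.51–547.84 (AQI 101–150). (150−101)·(475.94−468.51)/(547.84−468.51) + 101 = 49·7.43/79.33 + 101 ≈ 105.59 → 106.
PM2.5: row 0.000–70.222 (AQI 0–50). (50−0)·(54.483−0.000)/(70.222−0.000) + 0 = 50·54.483/70.222 + 0 ≈ 38.79 → 39.
PM10: 430.56 ∈ [395.61, 531.99] ↔ index [151, 200].
151 + (430.56−395.61)·(200−151)/(531.99−395.61) = 151 + 34.95·49/136.38 ≈ 163.56, so AQI = 164.
O₃: row 0.0458–0.0772 (AQI 101–150). (150−101)·(0.0656−0.0458)/(0.0772−0.0458) + 101 = 49·0.0198/0.0314 + 101 ≈ 131.90 → 132.
Sub-indices: NO₂→96, CO→193, SO₂→106, PM2.5→39, PM10→164, O₃→132. Ranked high→low: 193, 164, 132, 106, 96, 39. Second-highest sub-index = 164.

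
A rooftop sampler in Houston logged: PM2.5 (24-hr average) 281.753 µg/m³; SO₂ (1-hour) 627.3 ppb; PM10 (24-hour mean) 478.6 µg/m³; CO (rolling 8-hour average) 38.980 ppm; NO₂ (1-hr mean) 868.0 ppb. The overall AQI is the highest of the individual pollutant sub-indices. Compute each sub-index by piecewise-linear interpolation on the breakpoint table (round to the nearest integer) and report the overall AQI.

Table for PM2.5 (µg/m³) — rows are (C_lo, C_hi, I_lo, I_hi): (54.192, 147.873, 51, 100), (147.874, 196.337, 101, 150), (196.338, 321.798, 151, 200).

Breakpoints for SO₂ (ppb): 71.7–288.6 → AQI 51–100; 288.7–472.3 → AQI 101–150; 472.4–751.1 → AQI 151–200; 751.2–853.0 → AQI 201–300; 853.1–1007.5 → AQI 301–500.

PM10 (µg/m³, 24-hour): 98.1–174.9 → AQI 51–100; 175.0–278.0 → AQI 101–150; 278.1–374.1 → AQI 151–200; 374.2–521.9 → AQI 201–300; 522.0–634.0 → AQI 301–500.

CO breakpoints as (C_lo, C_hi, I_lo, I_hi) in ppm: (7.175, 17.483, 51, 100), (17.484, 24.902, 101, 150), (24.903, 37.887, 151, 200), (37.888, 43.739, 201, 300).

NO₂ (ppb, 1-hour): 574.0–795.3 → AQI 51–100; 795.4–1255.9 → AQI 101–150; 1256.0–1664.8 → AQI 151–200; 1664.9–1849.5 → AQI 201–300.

271

PM2.5: 281.753 lies in 196.338–321.798, so I_lo=151, I_hi=200, C_lo=196.338, C_hi=321.798.
(200−151)/(321.798−196.338) × (281.753−196.338) + 151 = 49/125.460 × 85.415 + 151 ≈ 184.36 → 184.
SO₂: 627.3 ∈ [472.4, 751.1] ↔ index [151, 200].
151 + (627.3−472.4)·(200−151)/(751.1−472.4) = 151 + 154.9·49/278.7 ≈ 178.23, so AQI = 178.
PM10 478.6: bracket 374.2–521.9 → index 201–300; slope 99/147.7, offset 104.4.
AQI = 201 + 99/147.7·104.4 ≈ 270.98 ⇒ 271.
CO: 38.980 ∈ [37.888, 43.739] ↔ index [201, 300].
201 + (38.980−37.888)·(300−201)/(43.739−37.888) = 201 + 1.092·99/5.851 ≈ 219.48, so AQI = 219.
NO₂: 868.0 ∈ [795.4, 1255.9] ↔ index [101, 150].
101 + (868.0−795.4)·(150−101)/(1255.9−795.4) = 101 + 72.6·49/460.5 ≈ 108.73, so AQI = 109.
Sub-indices: PM2.5→184, SO₂→178, PM10→271, CO→219, NO₂→109. Overall AQI = max = 271; dominant pollutant is PM10.
AQI 271: Very Unhealthy.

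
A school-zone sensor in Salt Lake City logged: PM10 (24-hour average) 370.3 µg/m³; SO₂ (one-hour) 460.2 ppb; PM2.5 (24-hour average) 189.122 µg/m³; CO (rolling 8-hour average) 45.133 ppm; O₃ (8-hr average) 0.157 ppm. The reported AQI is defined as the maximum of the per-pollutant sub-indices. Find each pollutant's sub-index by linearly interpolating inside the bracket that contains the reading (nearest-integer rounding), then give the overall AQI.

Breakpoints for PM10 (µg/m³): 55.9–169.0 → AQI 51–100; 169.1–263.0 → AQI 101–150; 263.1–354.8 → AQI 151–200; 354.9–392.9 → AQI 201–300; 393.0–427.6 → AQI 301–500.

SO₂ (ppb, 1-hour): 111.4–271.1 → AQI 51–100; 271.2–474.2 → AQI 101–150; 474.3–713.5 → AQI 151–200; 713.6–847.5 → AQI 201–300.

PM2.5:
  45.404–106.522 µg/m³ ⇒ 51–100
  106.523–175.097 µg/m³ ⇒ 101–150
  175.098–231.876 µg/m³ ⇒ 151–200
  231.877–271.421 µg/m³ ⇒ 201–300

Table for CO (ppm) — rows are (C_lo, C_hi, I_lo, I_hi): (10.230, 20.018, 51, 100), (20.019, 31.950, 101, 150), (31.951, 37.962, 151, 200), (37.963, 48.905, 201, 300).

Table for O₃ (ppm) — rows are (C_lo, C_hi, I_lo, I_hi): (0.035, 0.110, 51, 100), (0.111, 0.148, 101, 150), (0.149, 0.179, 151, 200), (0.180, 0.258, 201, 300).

PM10 370.3: bracket 354.9–392.9 → index 201–300; slope 99/38.0, offset 15.4.
AQI = 201 + 99/38.0·15.4 ≈ 241.12 ⇒ 241.
SO₂: 460.2 ∈ [271.2, 474.2] ↔ index [101, 150].
101 + (460.2−271.2)·(150−101)/(474.2−271.2) = 101 + 189.0·49/203.0 ≈ 146.62, so AQI = 147.
PM2.5: 189.122 lies in 175.098–231.876, so I_lo=151, I_hi=200, C_lo=175.098, C_hi=231.876.
(200−151)/(231.876−175.098) × (189.122−175.098) + 151 = 49/56.778 × 14.024 + 151 ≈ 163.10 → 163.
CO: row 37.963–48.905 (AQI 201–300). (300−201)·(45.133−37.963)/(48.905−37.963) + 201 = 99·7.170/10.942 + 201 ≈ 265.87 → 266.
O₃: 0.157 lies in 0.149–0.179, so I_lo=151, I_hi=200, C_lo=0.149, C_hi=0.179.
(200−151)/(0.179−0.149) × (0.157−0.149) + 151 = 49/0.030 × 0.008 + 151 ≈ 164.07 → 164.
Sub-indices: PM10→241, SO₂→147, PM2.5→163, CO→266, O₃→164. Overall AQI = max = 266; dominant pollutant is CO.
AQI 266: Very Unhealthy.

266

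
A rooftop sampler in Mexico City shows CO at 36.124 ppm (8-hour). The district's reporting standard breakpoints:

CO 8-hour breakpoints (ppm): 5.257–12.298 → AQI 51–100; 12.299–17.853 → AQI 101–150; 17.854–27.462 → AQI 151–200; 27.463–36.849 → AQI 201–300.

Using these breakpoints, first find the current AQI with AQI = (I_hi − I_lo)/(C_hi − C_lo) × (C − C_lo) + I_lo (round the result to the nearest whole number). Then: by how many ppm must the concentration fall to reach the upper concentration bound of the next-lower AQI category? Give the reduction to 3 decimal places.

8.662

CO: 36.124 lies in 27.463–36.849, so I_lo=201, I_hi=300, C_lo=27.463, C_hi=36.849.
(300−201)/(36.849−27.463) × (36.124−27.463) + 201 = 99/9.386 × 8.661 + 201 ≈ 292.35 → 292.
Current AQI 292 is in the Very Unhealthy range (201–300). The next-lower category tops out at AQI 200, whose upper concentration bound is 27.462 ppm.
Reduction needed = 36.124 − 27.462 = 8.662 ppm.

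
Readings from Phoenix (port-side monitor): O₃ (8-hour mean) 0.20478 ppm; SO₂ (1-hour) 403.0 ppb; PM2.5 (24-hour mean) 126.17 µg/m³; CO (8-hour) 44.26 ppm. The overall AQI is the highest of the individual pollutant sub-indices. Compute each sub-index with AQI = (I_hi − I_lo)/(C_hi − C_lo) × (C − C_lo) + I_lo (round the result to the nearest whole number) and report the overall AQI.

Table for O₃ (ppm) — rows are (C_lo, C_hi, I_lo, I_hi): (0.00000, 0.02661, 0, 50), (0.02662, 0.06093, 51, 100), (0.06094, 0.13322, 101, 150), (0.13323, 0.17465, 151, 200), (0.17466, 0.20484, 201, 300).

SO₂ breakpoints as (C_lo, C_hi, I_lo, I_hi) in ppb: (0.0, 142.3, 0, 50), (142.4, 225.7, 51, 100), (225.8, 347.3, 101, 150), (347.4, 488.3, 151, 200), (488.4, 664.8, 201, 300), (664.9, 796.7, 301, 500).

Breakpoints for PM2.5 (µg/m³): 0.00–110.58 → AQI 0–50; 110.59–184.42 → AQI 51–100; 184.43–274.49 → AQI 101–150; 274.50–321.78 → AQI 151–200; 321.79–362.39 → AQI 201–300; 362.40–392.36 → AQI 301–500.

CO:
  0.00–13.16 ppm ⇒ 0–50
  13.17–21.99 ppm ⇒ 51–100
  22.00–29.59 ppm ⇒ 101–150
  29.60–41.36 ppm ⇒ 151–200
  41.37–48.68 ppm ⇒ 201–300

O₃: 0.20478 ∈ [0.17466, 0.20484] ↔ index [201, 300].
201 + (0.20478−0.17466)·(300−201)/(0.20484−0.17466) = 201 + 0.03012·99/0.03018 ≈ 299.80, so AQI = 300.
SO₂: 403.0 lies in 347.4–488.3, so I_lo=151, I_hi=200, C_lo=347.4, C_hi=488.3.
(200−151)/(488.3−347.4) × (403.0−347.4) + 151 = 49/140.9 × 55.6 + 151 ≈ 170.34 → 170.
PM2.5: row 110.59–184.42 (AQI 51–100). (100−51)·(126.17−110.59)/(184.42−110.59) + 51 = 49·15.58/73.83 + 51 ≈ 61.34 → 61.
CO: row 41.37–48.68 (AQI 201–300). (300−201)·(44.26−41.37)/(48.68−41.37) + 201 = 99·2.89/7.31 + 201 ≈ 240.14 → 240.
Sub-indices: O₃→300, SO₂→170, PM2.5→61, CO→240. Overall AQI = max = 300; dominant pollutant is O₃.

300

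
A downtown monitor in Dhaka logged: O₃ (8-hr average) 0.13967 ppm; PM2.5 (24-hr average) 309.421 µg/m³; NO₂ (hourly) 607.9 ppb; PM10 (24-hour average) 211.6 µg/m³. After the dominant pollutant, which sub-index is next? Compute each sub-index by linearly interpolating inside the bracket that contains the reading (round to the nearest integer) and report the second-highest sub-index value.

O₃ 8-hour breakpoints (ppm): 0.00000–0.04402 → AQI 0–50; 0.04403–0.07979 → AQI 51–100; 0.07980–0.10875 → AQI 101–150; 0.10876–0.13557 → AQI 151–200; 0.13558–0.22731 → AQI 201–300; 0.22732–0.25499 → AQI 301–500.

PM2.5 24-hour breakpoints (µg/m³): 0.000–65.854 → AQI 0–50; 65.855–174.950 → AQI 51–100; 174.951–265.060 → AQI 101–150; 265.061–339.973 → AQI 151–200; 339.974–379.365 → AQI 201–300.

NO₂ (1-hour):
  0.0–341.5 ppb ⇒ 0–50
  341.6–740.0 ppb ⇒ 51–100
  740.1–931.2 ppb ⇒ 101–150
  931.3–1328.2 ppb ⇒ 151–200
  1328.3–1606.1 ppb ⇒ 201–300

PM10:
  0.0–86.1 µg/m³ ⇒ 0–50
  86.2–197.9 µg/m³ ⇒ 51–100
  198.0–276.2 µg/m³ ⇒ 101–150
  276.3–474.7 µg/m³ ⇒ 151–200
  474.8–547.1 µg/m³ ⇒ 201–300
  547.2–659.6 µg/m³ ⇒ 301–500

180

O₃: 0.13967 lies in 0.13558–0.22731, so I_lo=201, I_hi=300, C_lo=0.13558, C_hi=0.22731.
(300−201)/(0.22731−0.13558) × (0.13967−0.13558) + 201 = 99/0.09173 × 0.00409 + 201 ≈ 205.41 → 205.
PM2.5: 309.421 lies in 265.061–339.973, so I_lo=151, I_hi=200, C_lo=265.061, C_hi=339.973.
(200−151)/(339.973−265.061) × (309.421−265.061) + 151 = 49/74.912 × 44.360 + 151 ≈ 180.02 → 180.
NO₂: 607.9 ∈ [341.6, 740.0] ↔ index [51, 100].
51 + (607.9−341.6)·(100−51)/(740.0−341.6) = 51 + 266.3·49/398.4 ≈ 83.75, so AQI = 84.
PM10 211.6: bracket 198.0–276.2 → index 101–150; slope 49/78.2, offset 13.6.
AQI = 101 + 49/78.2·13.6 ≈ 109.52 ⇒ 110.
Sub-indices: O₃→205, PM2.5→180, NO₂→84, PM10→110. Ranked high→low: 205, 180, 110, 84. Second-highest sub-index = 180.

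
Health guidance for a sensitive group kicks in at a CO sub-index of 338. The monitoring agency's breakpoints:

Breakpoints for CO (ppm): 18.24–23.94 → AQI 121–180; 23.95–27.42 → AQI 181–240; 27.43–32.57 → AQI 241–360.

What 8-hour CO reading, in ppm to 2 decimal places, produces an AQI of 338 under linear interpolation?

31.62

AQI 338 lies in the 241–360 band, which corresponds to 27.43–32.57 ppm.
C = 27.43 + (338−241)×(32.57−27.43)/(360−241) = 27.43 + 97×5.14/119 ≈ 31.6197 ppm → 31.62 ppm to 2 dp.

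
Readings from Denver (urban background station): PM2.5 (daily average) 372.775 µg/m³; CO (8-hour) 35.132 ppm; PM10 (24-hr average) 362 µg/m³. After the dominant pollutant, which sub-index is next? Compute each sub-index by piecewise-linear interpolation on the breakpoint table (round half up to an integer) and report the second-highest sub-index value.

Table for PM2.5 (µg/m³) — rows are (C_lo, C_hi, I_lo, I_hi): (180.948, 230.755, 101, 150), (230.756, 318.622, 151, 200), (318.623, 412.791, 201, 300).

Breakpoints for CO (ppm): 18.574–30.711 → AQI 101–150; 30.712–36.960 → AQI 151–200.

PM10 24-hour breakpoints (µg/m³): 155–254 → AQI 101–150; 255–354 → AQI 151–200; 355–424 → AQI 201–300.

211

PM2.5: 372.775 lies in 318.623–412.791, so I_lo=201, I_hi=300, C_lo=318.623, C_hi=412.791.
(300−201)/(412.791−318.623) × (372.775−318.623) + 201 = 99/94.168 × 54.152 + 201 ≈ 257.93 → 258.
CO: 35.132 ∈ [30.712, 36.960] ↔ index [151, 200].
151 + (35.132−30.712)·(200−151)/(36.960−30.712) = 151 + 4.420·49/6.248 ≈ 185.66, so AQI = 186.
PM10 362: bracket 355–424 → index 201–300; slope 99/69, offset 7.
AQI = 201 + 99/69·7 ≈ 211.04 ⇒ 211.
Sub-indices: PM2.5→258, CO→186, PM10→211. Ranked high→low: 258, 211, 186. Second-highest sub-index = 211.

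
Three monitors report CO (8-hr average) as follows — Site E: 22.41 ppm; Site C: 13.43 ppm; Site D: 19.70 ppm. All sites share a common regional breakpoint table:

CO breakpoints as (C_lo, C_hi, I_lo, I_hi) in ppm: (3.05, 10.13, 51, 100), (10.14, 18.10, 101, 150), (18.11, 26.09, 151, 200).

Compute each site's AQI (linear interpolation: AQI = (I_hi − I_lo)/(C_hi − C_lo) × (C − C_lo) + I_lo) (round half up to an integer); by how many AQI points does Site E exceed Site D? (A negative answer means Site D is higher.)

Site E: 22.41 ∈ [18.11, 26.09] ↔ index [151, 200].
151 + (22.41−18.11)·(200−151)/(26.09−18.11) = 151 + 4.30·49/7.98 ≈ 177.40, so AQI = 177.
Site C 13.43: bracket 10.14–18.10 → index 101–150; slope 49/7.96, offset 3.29.
AQI = 101 + 49/7.96·3.29 ≈ 121.25 ⇒ 121.
Site D: 19.70 lies in 18.11–26.09, so I_lo=151, I_hi=200, C_lo=18.11, C_hi=26.09.
(200−151)/(26.09−18.11) × (19.70−18.11) + 151 = 49/7.98 × 1.59 + 151 ≈ 160.76 → 161.
AQIs: Site E=177, Site C=121, Site D=161. Site E (177) − Site D (161) = 16.

16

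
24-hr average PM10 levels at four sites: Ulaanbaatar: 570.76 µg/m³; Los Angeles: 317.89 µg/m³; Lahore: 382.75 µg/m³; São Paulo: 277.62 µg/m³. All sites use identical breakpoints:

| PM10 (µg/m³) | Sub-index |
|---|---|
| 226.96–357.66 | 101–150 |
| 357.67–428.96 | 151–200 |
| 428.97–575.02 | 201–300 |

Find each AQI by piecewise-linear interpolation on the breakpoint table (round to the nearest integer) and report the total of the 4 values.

Ulaanbaatar: 570.76 lies in 428.97–575.02, so I_lo=201, I_hi=300, C_lo=428.97, C_hi=575.02.
(300−201)/(575.02−428.97) × (570.76−428.97) + 201 = 99/146.05 × 141.79 + 201 ≈ 297.11 → 297.
Los Angeles 317.89: bracket 226.96–357.66 → index 101–150; slope 49/130.70, offset 90.93.
AQI = 101 + 49/130.70·90.93 ≈ 135.09 ⇒ 135.
Lahore: 382.75 lies in 357.67–428.96, so I_lo=151, I_hi=200, C_lo=357.67, C_hi=428.96.
(200−151)/(428.96−357.67) × (382.75−357.67) + 151 = 49/71.29 × 25.08 + 151 ≈ 168.24 → 168.
São Paulo: 277.62 ∈ [226.96, 357.66] ↔ index [101, 150].
101 + (277.62−226.96)·(150−101)/(357.66−226.96) = 101 + 50.66·49/130.70 ≈ 119.99, so AQI = 120.
AQIs: Ulaanbaatar=297, Los Angeles=135, Lahore=168, São Paulo=120. Sum = 297 + 135 + 168 + 120 = 720.

720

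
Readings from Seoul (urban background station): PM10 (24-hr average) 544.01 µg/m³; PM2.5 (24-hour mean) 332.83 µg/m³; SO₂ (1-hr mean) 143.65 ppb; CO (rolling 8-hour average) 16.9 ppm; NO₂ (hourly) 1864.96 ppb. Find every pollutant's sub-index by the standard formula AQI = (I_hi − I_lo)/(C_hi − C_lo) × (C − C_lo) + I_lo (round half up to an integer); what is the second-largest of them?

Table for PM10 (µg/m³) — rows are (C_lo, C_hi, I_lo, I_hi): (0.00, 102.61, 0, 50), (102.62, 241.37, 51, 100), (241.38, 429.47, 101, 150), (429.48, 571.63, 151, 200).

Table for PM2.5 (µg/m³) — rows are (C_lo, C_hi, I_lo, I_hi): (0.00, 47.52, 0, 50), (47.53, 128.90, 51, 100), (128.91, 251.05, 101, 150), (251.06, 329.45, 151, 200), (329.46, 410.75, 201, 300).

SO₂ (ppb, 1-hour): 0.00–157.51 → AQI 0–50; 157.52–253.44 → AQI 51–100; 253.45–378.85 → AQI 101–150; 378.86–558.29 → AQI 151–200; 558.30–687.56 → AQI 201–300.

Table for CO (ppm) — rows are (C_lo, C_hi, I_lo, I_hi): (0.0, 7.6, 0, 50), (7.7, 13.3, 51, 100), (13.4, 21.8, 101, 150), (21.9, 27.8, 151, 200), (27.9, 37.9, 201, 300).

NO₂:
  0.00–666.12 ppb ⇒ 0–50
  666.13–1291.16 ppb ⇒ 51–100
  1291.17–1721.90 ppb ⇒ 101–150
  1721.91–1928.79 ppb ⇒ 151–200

190

PM10: row 429.48–571.63 (AQI 151–200). (200−151)·(544.01−429.48)/(571.63−429.48) + 151 = 49·114.53/142.15 + 151 ≈ 190.48 → 190.
PM2.5: 332.83 ∈ [329.46, 410.75] ↔ index [201, 300].
201 + (332.83−329.46)·(300−201)/(410.75−329.46) = 201 + 3.37·99/81.29 ≈ 205.10, so AQI = 205.
SO₂ 143.65: bracket 0.00–157.51 → index 0–50; slope 50/157.51, offset 143.65.
AQI = 0 + 50/157.51·143.65 ≈ 45.60 ⇒ 46.
CO: 16.9 ∈ [13.4, 21.8] ↔ index [101, 150].
101 + (16.9−13.4)·(150−101)/(21.8−13.4) = 101 + 3.5·49/8.4 ≈ 121.42, so AQI = 121.
NO₂: 1864.96 lies in 1721.91–1928.79, so I_lo=151, I_hi=200, C_lo=1721.91, C_hi=1928.79.
(200−151)/(1928.79−1721.91) × (1864.96−1721.91) + 151 = 49/206.88 × 143.05 + 151 ≈ 184.88 → 185.
Sub-indices: PM10→190, PM2.5→205, SO₂→46, CO→121, NO₂→185. Ranked high→low: 205, 190, 185, 121, 46. Second-highest sub-index = 190.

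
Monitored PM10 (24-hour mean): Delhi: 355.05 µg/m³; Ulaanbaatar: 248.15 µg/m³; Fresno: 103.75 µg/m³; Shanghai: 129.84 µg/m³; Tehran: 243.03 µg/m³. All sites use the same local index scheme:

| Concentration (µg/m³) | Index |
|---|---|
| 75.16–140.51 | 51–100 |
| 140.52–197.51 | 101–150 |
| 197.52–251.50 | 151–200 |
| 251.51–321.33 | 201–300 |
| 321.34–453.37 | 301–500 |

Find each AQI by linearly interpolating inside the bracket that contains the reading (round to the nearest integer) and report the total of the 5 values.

Delhi 355.05: bracket 321.34–453.37 → index 301–500; slope 199/132.03, offset 33.71.
AQI = 301 + 199/132.03·33.71 ≈ 351.81 ⇒ 352.
Ulaanbaatar: 248.15 ∈ [197.52, 251.50] ↔ index [151, 200].
151 + (248.15−197.52)·(200−151)/(251.50−197.52) = 151 + 50.63·49/53.98 ≈ 196.96, so AQI = 197.
Fresno 103.75: bracket 75.16–140.51 → index 51–100; slope 49/65.35, offset 28.59.
AQI = 51 + 49/65.35·28.59 ≈ 72.44 ⇒ 72.
Shanghai: row 75.16–140.51 (AQI 51–100). (100−51)·(129.84−75.16)/(140.51−75.16) + 51 = 49·54.68/65.35 + 51 ≈ 92.00 → 92.
Tehran: 243.03 ∈ [197.52, 251.50] ↔ index [151, 200].
151 + (243.03−197.52)·(200−151)/(251.50−197.52) = 151 + 45.51·49/53.98 ≈ 192.31, so AQI = 192.
AQIs: Delhi=352, Ulaanbaatar=197, Fresno=72, Shanghai=92, Tehran=192. Sum = 352 + 197 + 72 + 92 + 192 = 905.

905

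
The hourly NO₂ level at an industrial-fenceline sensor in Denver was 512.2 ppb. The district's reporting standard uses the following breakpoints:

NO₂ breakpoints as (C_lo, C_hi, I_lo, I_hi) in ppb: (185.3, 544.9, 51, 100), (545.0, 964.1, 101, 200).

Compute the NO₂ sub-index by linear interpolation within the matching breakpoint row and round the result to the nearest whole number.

96

NO₂ 512.2: bracket 185.3–544.9 → index 51–100; slope 49/359.6, offset 326.9.
AQI = 51 + 49/359.6·326.9 ≈ 95.54 ⇒ 96.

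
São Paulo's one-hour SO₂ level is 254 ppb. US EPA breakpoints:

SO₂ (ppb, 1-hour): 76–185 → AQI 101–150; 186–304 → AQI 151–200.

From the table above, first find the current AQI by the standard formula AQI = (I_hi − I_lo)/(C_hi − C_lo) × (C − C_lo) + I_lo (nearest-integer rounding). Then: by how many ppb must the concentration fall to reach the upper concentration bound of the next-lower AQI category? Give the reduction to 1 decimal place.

SO₂: row 186–304 (AQI 151–200). (200−151)·(254−186)/(304−186) + 151 = 49·68/118 + 151 ≈ 179.24 → 179.
Current AQI 179 is in the Unhealthy range (151–200). The next-lower category tops out at AQI 150, whose upper concentration bound is 185 ppb.
Reduction needed = 254 − 185 = 69.0 ppb.

69.0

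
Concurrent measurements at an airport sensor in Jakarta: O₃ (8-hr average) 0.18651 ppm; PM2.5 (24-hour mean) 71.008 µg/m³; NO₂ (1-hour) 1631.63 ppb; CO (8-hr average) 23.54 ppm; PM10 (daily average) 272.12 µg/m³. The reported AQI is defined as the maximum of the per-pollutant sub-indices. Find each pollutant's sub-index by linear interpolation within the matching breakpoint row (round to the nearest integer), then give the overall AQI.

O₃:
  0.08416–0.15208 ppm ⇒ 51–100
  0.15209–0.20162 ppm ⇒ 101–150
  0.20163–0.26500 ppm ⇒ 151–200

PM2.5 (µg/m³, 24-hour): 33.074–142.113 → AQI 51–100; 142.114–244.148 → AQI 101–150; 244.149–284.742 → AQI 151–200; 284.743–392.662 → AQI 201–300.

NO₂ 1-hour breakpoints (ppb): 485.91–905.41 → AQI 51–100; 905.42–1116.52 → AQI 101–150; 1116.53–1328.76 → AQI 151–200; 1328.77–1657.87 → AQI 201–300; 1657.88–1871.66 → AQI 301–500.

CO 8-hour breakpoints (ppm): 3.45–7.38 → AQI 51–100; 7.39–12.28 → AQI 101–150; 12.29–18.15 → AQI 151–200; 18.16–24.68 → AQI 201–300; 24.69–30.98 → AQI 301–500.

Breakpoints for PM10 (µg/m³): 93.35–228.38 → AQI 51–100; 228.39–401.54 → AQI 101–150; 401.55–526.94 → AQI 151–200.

292

O₃ 0.18651: bracket 0.15209–0.20162 → index 101–150; slope 49/0.04953, offset 0.03442.
AQI = 101 + 49/0.04953·0.03442 ≈ 135.05 ⇒ 135.
PM2.5: 71.008 lies in 33.074–142.113, so I_lo=51, I_hi=100, C_lo=33.074, C_hi=142.113.
(100−51)/(142.113−33.074) × (71.008−33.074) + 51 = 49/109.039 × 37.934 + 51 ≈ 68.05 → 68.
NO₂: row 1328.77–1657.87 (AQI 201–300). (300−201)·(1631.63−1328.77)/(1657.87−1328.77) + 201 = 99·302.86/329.10 + 201 ≈ 292.11 → 292.
CO: 23.54 lies in 18.16–24.68, so I_lo=201, I_hi=300, C_lo=18.16, C_hi=24.68.
(300−201)/(24.68−18.16) × (23.54−18.16) + 201 = 99/6.52 × 5.38 + 201 ≈ 282.69 → 283.
PM10 272.12: bracket 228.39–401.54 → index 101–150; slope 49/173.15, offset 43.73.
AQI = 101 + 49/173.15·43.73 ≈ 113.38 ⇒ 113.
Sub-indices: O₃→135, PM2.5→68, NO₂→292, CO→283, PM10→113. Overall AQI = max = 292; dominant pollutant is NO₂.
AQI 292: Very Unhealthy.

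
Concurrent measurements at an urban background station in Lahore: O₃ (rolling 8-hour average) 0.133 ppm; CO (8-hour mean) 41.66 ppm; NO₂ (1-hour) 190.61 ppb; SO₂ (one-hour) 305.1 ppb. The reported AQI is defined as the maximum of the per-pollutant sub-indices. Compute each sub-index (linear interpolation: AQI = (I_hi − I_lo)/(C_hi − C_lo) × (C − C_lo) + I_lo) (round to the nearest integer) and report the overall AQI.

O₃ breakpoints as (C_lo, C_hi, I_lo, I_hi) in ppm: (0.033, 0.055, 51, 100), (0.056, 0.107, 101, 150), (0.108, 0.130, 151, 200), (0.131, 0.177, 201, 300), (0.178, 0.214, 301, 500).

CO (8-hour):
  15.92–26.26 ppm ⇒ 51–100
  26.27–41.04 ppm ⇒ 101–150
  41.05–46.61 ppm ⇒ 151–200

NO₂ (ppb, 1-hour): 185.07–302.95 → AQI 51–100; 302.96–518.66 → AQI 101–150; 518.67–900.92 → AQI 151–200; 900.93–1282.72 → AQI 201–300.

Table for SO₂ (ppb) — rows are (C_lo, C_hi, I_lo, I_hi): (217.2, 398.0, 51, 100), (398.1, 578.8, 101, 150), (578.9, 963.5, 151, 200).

O₃: 0.133 lies in 0.131–0.177, so I_lo=201, I_hi=300, C_lo=0.131, C_hi=0.177.
(300−201)/(0.177−0.131) × (0.133−0.131) + 201 = 99/0.046 × 0.002 + 201 ≈ 205.30 → 205.
CO: 41.66 lies in 41.05–46.61, so I_lo=151, I_hi=200, C_lo=41.05, C_hi=46.61.
(200−151)/(46.61−41.05) × (41.66−41.05) + 151 = 49/5.56 × 0.61 + 151 ≈ 156.38 → 156.
NO₂: 190.61 ∈ [185.07, 302.95] ↔ index [51, 100].
51 + (190.61−185.07)·(100−51)/(302.95−185.07) = 51 + 5.54·49/117.88 ≈ 53.30, so AQI = 53.
SO₂: 305.1 lies in 217.2–398.0, so I_lo=51, I_hi=100, C_lo=217.2, C_hi=398.0.
(100−51)/(398.0−217.2) × (305.1−217.2) + 51 = 49/180.8 × 87.9 + 51 ≈ 74.82 → 75.
Sub-indices: O₃→205, CO→156, NO₂→53, SO₂→75. Overall AQI = max = 205; dominant pollutant is O₃.

205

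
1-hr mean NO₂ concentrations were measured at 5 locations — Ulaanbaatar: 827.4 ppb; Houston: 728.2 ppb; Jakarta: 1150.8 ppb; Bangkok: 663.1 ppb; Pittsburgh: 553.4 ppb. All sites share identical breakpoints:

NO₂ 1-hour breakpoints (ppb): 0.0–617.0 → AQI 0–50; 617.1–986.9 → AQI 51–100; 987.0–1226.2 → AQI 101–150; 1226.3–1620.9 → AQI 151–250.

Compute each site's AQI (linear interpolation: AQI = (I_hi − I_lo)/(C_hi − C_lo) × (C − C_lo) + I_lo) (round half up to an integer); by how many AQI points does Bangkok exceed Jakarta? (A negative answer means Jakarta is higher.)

-78

Ulaanbaatar 827.4: bracket 617.1–986.9 → index 51–100; slope 49/369.8, offset 210.3.
AQI = 51 + 49/369.8·210.3 ≈ 78.87 ⇒ 79.
Houston: row 617.1–986.9 (AQI 51–100). (100−51)·(728.2−617.1)/(986.9−617.1) + 51 = 49·111.1/369.8 + 51 ≈ 65.72 → 66.
Jakarta 1150.8: bracket 987.0–1226.2 → index 101–150; slope 49/239.2, offset 163.8.
AQI = 101 + 49/239.2·163.8 ≈ 134.55 ⇒ 135.
Bangkok: 663.1 ∈ [617.1, 986.9] ↔ index [51, 100].
51 + (663.1−617.1)·(100−51)/(986.9−617.1) = 51 + 46.0·49/369.8 ≈ 57.10, so AQI = 57.
Pittsburgh: 553.4 ∈ [0.0, 617.0] ↔ index [0, 50].
0 + (553.4−0.0)·(50−0)/(617.0−0.0) = 0 + 553.4·50/617.0 ≈ 44.85, so AQI = 45.
AQIs: Ulaanbaatar=79, Houston=66, Jakarta=135, Bangkok=57, Pittsburgh=45. Bangkok (57) − Jakarta (135) = -78.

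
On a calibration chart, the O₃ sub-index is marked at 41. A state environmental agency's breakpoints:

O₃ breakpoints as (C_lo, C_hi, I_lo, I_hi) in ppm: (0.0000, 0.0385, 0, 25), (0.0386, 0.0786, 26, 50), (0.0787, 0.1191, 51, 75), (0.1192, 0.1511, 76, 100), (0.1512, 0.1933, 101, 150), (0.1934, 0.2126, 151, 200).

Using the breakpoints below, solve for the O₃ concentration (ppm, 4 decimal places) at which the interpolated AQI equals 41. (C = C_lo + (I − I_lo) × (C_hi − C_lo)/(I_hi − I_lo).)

0.0636

AQI 41 lies in the 26–50 band, which corresponds to 0.0386–0.0786 ppm.
C = 0.0386 + (41−26)×(0.0786−0.0386)/(50−26) = 0.0386 + 15×0.0400/24 ≈ 0.063600 ppm → 0.0636 ppm to 4 dp.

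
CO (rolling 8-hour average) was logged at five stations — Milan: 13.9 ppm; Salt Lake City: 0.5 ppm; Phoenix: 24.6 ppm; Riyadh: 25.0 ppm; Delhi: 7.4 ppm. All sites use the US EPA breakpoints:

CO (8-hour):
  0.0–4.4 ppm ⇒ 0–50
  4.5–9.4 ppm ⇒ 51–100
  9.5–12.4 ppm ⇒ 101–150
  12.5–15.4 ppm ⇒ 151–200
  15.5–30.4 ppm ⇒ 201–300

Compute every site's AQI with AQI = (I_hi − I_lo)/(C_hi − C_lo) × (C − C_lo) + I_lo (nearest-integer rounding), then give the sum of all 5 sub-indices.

Milan: 13.9 ∈ [12.5, 15.4] ↔ index [151, 200].
151 + (13.9−12.5)·(200−151)/(15.4−12.5) = 151 + 1.4·49/2.9 ≈ 174.66, so AQI = 175.
Salt Lake City: row 0.0–4.4 (AQI 0–50). (50−0)·(0.5−0.0)/(4.4−0.0) + 0 = 50·0.5/4.4 + 0 ≈ 5.68 → 6.
Phoenix: 24.6 lies in 15.5–30.4, so I_lo=201, I_hi=300, C_lo=15.5, C_hi=30.4.
(300−201)/(30.4−15.5) × (24.6−15.5) + 201 = 99/14.9 × 9.1 + 201 ≈ 261.46 → 261.
Riyadh: 25.0 ∈ [15.5, 30.4] ↔ index [201, 300].
201 + (25.0−15.5)·(300−201)/(30.4−15.5) = 201 + 9.5·99/14.9 ≈ 264.12, so AQI = 264.
Delhi: 7.4 lies in 4.5–9.4, so I_lo=51, I_hi=100, C_lo=4.5, C_hi=9.4.
(100−51)/(9.4−4.5) × (7.4−4.5) + 51 = 49/4.9 × 2.9 + 51 ≈ 80.00 → 80.
AQIs: Milan=175, Salt Lake City=6, Phoenix=261, Riyadh=264, Delhi=80. Sum = 175 + 6 + 261 + 264 + 80 = 786.

786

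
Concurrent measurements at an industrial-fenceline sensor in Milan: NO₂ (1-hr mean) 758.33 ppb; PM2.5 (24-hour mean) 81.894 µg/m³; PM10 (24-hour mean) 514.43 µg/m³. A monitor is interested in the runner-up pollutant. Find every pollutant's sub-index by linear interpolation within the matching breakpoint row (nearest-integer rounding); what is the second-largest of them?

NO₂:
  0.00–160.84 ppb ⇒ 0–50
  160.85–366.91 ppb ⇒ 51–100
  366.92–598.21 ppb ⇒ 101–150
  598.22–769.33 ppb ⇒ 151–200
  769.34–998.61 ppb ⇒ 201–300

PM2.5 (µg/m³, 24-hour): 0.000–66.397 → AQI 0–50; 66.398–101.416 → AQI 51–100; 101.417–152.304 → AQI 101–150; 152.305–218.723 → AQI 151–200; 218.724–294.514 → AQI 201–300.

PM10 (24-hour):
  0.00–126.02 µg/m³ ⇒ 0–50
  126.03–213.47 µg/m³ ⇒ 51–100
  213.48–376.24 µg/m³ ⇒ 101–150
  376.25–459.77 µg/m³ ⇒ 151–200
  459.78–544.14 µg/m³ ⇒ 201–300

NO₂ 758.33: bracket 598.22–769.33 → index 151–200; slope 49/171.11, offset 160.11.
AQI = 151 + 49/171.11·160.11 ≈ 196.85 ⇒ 197.
PM2.5: 81.894 lies in 66.398–101.416, so I_lo=51, I_hi=100, C_lo=66.398, C_hi=101.416.
(100−51)/(101.416−66.398) × (81.894−66.398) + 51 = 49/35.018 × 15.496 + 51 ≈ 72.68 → 73.
PM10: row 459.78–544.14 (AQI 201–300). (300−201)·(514.43−459.78)/(544.14−459.78) + 201 = 99·54.65/84.36 + 201 ≈ 265.13 → 265.
Sub-indices: NO₂→197, PM2.5→73, PM10→265. Ranked high→low: 265, 197, 73. Second-highest sub-index = 197.

197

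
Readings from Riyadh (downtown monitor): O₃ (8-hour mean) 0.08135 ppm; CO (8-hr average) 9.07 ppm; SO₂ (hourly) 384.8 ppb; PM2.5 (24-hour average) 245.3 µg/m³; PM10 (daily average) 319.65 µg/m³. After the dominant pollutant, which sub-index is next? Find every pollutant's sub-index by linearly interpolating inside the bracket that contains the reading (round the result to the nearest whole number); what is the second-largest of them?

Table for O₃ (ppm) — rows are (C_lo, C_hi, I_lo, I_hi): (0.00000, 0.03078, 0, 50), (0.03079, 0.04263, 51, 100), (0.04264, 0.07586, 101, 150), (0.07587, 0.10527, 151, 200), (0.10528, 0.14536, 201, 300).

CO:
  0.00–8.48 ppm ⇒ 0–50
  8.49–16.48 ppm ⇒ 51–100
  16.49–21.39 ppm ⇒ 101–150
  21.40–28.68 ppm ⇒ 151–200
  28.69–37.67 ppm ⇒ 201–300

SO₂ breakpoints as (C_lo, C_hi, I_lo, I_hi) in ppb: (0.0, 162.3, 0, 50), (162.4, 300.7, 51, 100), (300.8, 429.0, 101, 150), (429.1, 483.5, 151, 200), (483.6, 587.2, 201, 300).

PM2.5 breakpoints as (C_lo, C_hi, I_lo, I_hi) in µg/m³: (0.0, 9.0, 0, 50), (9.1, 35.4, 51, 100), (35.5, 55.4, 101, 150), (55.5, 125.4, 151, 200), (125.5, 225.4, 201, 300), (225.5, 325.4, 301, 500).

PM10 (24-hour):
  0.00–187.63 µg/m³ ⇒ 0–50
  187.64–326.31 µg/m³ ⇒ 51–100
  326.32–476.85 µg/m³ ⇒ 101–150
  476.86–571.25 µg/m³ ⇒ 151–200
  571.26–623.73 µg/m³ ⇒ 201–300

160

O₃ 0.08135: bracket 0.07587–0.10527 → index 151–200; slope 49/0.02940, offset 0.00548.
AQI = 151 + 49/0.02940·0.00548 ≈ 160.13 ⇒ 160.
CO: row 8.49–16.48 (AQI 51–100). (100−51)·(9.07−8.49)/(16.48−8.49) + 51 = 49·0.58/7.99 + 51 ≈ 54.56 → 55.
SO₂ 384.8: bracket 300.8–429.0 → index 101–150; slope 49/128.2, offset 84.0.
AQI = 101 + 49/128.2·84.0 ≈ 133.11 ⇒ 133.
PM2.5: 245.3 ∈ [225.5, 325.4] ↔ index [301, 500].
301 + (245.3−225.5)·(500−301)/(325.4−225.5) = 301 + 19.8·199/99.9 ≈ 340.44, so AQI = 340.
PM10: 319.65 ∈ [187.64, 326.31] ↔ index [51, 100].
51 + (319.65−187.64)·(100−51)/(326.31−187.64) = 51 + 132.01·49/138.67 ≈ 97.65, so AQI = 98.
Sub-indices: O₃→160, CO→55, SO₂→133, PM2.5→340, PM10→98. Ranked high→low: 340, 160, 133, 98, 55. Second-highest sub-index = 160.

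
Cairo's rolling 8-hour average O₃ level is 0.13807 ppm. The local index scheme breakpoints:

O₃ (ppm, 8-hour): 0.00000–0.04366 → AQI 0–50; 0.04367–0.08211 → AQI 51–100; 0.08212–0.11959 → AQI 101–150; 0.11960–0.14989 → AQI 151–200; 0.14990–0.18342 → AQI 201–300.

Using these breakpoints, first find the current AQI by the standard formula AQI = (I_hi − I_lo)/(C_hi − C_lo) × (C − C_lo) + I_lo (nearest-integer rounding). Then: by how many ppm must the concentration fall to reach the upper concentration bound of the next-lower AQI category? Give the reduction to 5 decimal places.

0.01848

O₃: row 0.11960–0.14989 (AQI 151–200). (200−151)·(0.13807−0.11960)/(0.14989−0.11960) + 151 = 49·0.01847/0.03029 + 151 ≈ 180.88 → 181.
Current AQI 181 is in the Unhealthy range (151–200). The next-lower category tops out at AQI 150, whose upper concentration bound is 0.11959 ppm.
Reduction needed = 0.13807 − 0.11959 = 0.01848 ppm.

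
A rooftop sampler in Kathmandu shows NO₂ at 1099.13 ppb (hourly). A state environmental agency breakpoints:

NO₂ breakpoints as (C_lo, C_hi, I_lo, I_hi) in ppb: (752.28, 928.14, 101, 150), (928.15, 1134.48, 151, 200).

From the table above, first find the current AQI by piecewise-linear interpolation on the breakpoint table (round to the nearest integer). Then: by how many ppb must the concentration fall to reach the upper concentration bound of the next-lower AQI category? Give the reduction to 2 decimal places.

NO₂: 1099.13 lies in 928.15–1134.48, so I_lo=151, I_hi=200, C_lo=928.15, C_hi=1134.48.
(200−151)/(1134.48−928.15) × (1099.13−928.15) + 151 = 49/206.33 × 170.98 + 151 ≈ 191.60 → 192.
Current AQI 192 is in the Unhealthy range (151–200). The next-lower category tops out at AQI 150, whose upper concentration bound is 928.14 ppb.
Reduction needed = 1099.13 − 928.14 = 170.99 ppb.

170.99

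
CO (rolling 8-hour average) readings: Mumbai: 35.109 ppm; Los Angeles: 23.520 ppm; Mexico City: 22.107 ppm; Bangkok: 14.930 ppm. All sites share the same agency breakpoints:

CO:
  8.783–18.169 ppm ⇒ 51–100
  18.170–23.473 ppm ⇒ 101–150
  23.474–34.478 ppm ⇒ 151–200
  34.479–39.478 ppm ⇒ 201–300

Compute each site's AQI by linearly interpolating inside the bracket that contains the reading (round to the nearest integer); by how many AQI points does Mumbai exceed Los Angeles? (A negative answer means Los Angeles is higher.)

Mumbai: 35.109 ∈ [34.479, 39.478] ↔ index [201, 300].
201 + (35.109−34.479)·(300−201)/(39.478−34.479) = 201 + 0.630·99/4.999 ≈ 213.48, so AQI = 213.
Los Angeles 23.520: bracket 23.474–34.478 → index 151–200; slope 49/11.004, offset 0.046.
AQI = 151 + 49/11.004·0.046 ≈ 151.20 ⇒ 151.
Mexico City: 22.107 lies in 18.170–23.473, so I_lo=101, I_hi=150, C_lo=18.170, C_hi=23.473.
(150−101)/(23.473−18.170) × (22.107−18.170) + 101 = 49/5.303 × 3.937 + 101 ≈ 137.38 → 137.
Bangkok: 14.930 ∈ [8.783, 18.169] ↔ index [51, 100].
51 + (14.930−8.783)·(100−51)/(18.169−8.783) = 51 + 6.147·49/9.386 ≈ 83.09, so AQI = 83.
AQIs: Mumbai=213, Los Angeles=151, Mexico City=137, Bangkok=83. Mumbai (213) − Los Angeles (151) = 62.

62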